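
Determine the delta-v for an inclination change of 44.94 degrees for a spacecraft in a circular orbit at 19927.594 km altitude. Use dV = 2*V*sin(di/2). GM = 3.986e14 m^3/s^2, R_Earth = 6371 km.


r = 26298.5940 km = 2.6298594e+07 m
V = sqrt(mu/r) = 3893.1612 m/s
di = 44.94 deg = 0.784351 rad
dV = 2*V*sin(di/2) = 2*3893.1612*sin(0.3921755)
dV = 2975.9296 m/s = 2.9759 km/s

2.9759 km/s


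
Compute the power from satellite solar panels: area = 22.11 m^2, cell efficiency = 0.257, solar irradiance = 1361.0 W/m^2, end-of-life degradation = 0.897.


P = area * eta * S * degradation
P = 22.11 * 0.257 * 1361.0 * 0.897
P = 6937.0118 W

6937.0118 W


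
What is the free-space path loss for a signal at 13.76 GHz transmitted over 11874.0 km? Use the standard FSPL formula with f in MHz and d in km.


f = 13.76 GHz = 13760.0000 MHz
d = 11874.0 km
FSPL = 32.44 + 20*log10(13760.0000) + 20*log10(11874.0)
FSPL = 32.44 + 82.7724 + 81.4919
FSPL = 196.7043 dB

196.7043 dB


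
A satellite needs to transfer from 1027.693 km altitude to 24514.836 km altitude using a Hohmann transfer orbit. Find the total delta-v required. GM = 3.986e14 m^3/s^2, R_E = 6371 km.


r1 = 7398.6930 km = 7.398693e+06 m
r2 = 30885.8360 km = 3.0885836e+07 m
dv1 = sqrt(mu/r1)*(sqrt(2*r2/(r1+r2)) - 1) = 1983.4799 m/s
dv2 = sqrt(mu/r2)*(1 - sqrt(2*r1/(r1+r2))) = 1359.0184 m/s
total dv = |dv1| + |dv2| = 1983.4799 + 1359.0184 = 3342.4983 m/s = 3.3425 km/s

3.3425 km/s


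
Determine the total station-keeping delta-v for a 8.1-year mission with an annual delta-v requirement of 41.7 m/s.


dV = rate * years = 41.7 * 8.1
dV = 337.7700 m/s

337.7700 m/s


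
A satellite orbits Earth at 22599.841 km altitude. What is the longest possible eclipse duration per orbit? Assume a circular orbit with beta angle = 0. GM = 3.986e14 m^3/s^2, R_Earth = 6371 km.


r = 28970.8410 km
T = 817.9027 min
Eclipse fraction = arcsin(R_E/r)/pi = arcsin(6371.0000/28970.8410)/pi
= arcsin(0.2199108)/pi = 0.07057662
Eclipse duration = 0.07057662 * 817.9027 = 57.7248 min

57.7248 minutes


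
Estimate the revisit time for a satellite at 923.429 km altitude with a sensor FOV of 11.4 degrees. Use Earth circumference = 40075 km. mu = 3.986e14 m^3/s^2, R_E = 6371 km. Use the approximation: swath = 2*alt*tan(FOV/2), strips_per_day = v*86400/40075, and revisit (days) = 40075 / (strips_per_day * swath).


swath = 2*923.429*tan(0.09948377) = 184.3409 km
v = sqrt(mu/r) = 7392.1879 m/s = 7.3922 km/s
strips/day = v*86400/40075 = 7.3922*86400/40075 = 15.9372
coverage/day = strips * swath = 15.9372 * 184.3409 = 2937.8864 km
revisit = 40075 / 2937.8864 = 13.6408 days

13.6408 days


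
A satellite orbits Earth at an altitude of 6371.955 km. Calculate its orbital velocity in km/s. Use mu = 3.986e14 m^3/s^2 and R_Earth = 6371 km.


r = R_E + alt = 6371.0 + 6371.955 = 12742.9550 km = 1.2742955e+07 m
v = sqrt(mu/r) = sqrt(3.986e14 / 1.2742955e+07) = 5592.8552 m/s = 5.5929 km/s

5.5929 km/s


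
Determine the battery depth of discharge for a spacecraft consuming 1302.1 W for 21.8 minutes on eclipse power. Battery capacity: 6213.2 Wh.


E_used = P * t / 60 = 1302.1 * 21.8 / 60 = 473.0963 Wh
DOD = E_used / E_total * 100 = 473.0963 / 6213.2 * 100
DOD = 7.6144 %

7.6144 %


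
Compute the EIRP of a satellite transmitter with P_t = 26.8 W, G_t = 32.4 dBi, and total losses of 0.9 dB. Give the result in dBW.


Pt = 26.8 W = 14.2813 dBW
EIRP = Pt_dBW + Gt - losses = 14.2813 + 32.4 - 0.9 = 45.7813 dBW

45.7813 dBW


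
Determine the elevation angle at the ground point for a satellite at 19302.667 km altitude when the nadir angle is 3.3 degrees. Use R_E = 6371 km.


r = R_E + alt = 25673.6670 km
Law of sines in the satellite / Earth-center / ground-point triangle:
  sin(nadir)/R_E = sin(90 + el)/r  =>  cos(el) = (r/R_E)*sin(nadir)
cos(el) = (25673.6670 / 6371.0000) * sin(3.3 deg) = 0.2319698
el = arccos(0.2319698) = 76.5869 deg
(Earth-central angle = 90 - nadir - el = 10.1131 deg)

76.5869 degrees


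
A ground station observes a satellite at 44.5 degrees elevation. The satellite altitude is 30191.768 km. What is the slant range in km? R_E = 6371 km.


h = 30191.768 km, el = 44.5 deg
d = -R_E*sin(el) + sqrt((R_E*sin(el))^2 + 2*R_E*h + h^2)
d = -6371.0000*sin(0.7766715) + sqrt((6371.0000*0.7009093)^2 + 2*6371.0000*30191.768 + 30191.768^2)
d = 31813.7986 km

31813.7986 km


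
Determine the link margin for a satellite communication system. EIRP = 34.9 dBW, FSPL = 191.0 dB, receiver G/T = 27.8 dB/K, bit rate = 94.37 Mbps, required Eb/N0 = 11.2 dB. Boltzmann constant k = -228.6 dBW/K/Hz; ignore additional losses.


C/N0 = EIRP - FSPL + G/T - k = 34.9 - 191.0 + 27.8 - (-228.6)
C/N0 = 100.3000 dB-Hz
R_b = 94.37 Mbps = 9.437e+07 bps -> 10*log10(R_b) = 79.7483 dB-Hz
Eb/N0 = C/N0 - 10*log10(R_b) = 100.3000 - 79.7483 = 20.5517 dB
Margin = Eb/N0 - Eb/N0_req = 20.5517 - 11.2 = 9.3517 dB (link closes)

9.3517 dB


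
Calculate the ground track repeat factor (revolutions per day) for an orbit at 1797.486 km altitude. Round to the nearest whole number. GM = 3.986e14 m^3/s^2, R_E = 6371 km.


r = 8.168486e+06 m
T = 2*pi*sqrt(r^3/mu) = 7347.2290 s = 122.4538 min
revs/day = 1440 / 122.4538 = 11.7595
Rounded: 12 revolutions per day

12 revolutions per day


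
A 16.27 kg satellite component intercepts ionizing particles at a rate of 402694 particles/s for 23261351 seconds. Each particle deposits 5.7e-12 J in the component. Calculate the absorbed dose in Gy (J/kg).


Total energy deposited = rate * time * E_per
  = 402694 * 23261351 * 5.7e-12 = 53.3931 J
Dose = E_total / mass = 53.3931 / 16.27
Dose = 3.2817 Gy

3.2817 Gy


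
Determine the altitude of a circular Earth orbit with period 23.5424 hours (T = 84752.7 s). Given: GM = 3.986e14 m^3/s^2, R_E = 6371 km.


T = 84752.7 s
r = (mu*T^2/(4*pi^2))^(1/3) = (3.986e14 * 84752.7^2 / (4*pi^2))^(1/3)
r = 4.1702448e+07 m = 41702.4478 km
alt = r - R_E = 41702.4478 - 6371 = 35331.4478 km

35331.4478 km


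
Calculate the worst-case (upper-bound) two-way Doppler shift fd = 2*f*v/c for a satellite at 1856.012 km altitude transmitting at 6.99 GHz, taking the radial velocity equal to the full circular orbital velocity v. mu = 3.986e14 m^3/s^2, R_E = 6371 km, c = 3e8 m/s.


r = 8.227012e+06 m
v = sqrt(mu/r) = 6960.6145 m/s (worst-case radial velocity)
f = 6.99 GHz = 6.99e+09 Hz
fd = 2*f*v/c = 2*6.99e+09*6960.6145/3.0e+08
fd = 324364.6356 Hz

324364.6356 Hz


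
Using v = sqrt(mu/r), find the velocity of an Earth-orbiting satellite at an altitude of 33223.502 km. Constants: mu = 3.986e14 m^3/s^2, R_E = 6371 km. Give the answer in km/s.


r = R_E + alt = 6371.0 + 33223.502 = 39594.5020 km = 3.9594502e+07 m
v = sqrt(mu/r) = sqrt(3.986e14 / 3.9594502e+07) = 3172.8622 m/s = 3.1729 km/s

3.1729 km/s


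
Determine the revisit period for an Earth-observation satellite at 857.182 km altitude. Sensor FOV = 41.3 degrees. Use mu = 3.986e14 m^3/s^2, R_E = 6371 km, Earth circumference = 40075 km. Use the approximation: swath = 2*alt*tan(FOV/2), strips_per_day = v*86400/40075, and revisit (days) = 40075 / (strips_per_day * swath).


swath = 2*857.182*tan(0.3604105) = 646.0951 km
v = sqrt(mu/r) = 7425.9857 m/s = 7.4260 km/s
strips/day = v*86400/40075 = 7.4260*86400/40075 = 16.0101
coverage/day = strips * swath = 16.0101 * 646.0951 = 10344.0530 km
revisit = 40075 / 10344.0530 = 3.8742 days

3.8742 days


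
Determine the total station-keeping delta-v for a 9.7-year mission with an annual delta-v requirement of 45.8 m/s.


dV = rate * years = 45.8 * 9.7
dV = 444.2600 m/s

444.2600 m/s


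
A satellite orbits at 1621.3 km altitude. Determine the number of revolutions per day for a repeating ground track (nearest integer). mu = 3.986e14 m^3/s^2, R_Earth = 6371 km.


r = 7.9923e+06 m
T = 2*pi*sqrt(r^3/mu) = 7110.8069 s = 118.5134 min
revs/day = 1440 / 118.5134 = 12.1505
Rounded: 12 revolutions per day

12 revolutions per day


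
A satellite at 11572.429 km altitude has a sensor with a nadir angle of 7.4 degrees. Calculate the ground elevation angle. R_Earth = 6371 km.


r = R_E + alt = 17943.4290 km
Law of sines in the satellite / Earth-center / ground-point triangle:
  sin(nadir)/R_E = sin(90 + el)/r  =>  cos(el) = (r/R_E)*sin(nadir)
cos(el) = (17943.4290 / 6371.0000) * sin(7.4 deg) = 0.3627428
el = arccos(0.3627428) = 68.7313 deg
(Earth-central angle = 90 - nadir - el = 13.8687 deg)

68.7313 degrees


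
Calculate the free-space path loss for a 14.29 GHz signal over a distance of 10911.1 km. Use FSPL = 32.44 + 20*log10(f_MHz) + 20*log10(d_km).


f = 14.29 GHz = 14290.0000 MHz
d = 10911.1 km
FSPL = 32.44 + 20*log10(14290.0000) + 20*log10(10911.1)
FSPL = 32.44 + 83.1006 + 80.7574
FSPL = 196.2980 dB

196.2980 dB


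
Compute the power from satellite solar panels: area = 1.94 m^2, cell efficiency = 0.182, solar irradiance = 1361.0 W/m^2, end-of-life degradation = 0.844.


P = area * eta * S * degradation
P = 1.94 * 0.182 * 1361.0 * 0.844
P = 405.5773 W

405.5773 W


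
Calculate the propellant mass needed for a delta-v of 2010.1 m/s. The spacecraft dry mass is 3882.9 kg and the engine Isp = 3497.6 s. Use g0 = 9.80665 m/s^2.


ve = Isp * g0 = 3497.6 * 9.80665 = 34299.739040 m/s
mass ratio = exp(dv/ve) = exp(2010.1/34299.739040) = 1.06035520
m_prop = m_dry * (mr - 1) = 3882.9 * (1.06035520 - 1)
m_prop = 234.3532 kg

234.3532 kg


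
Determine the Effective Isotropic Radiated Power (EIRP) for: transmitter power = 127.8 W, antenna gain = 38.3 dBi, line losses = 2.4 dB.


Pt = 127.8 W = 21.0653 dBW
EIRP = Pt_dBW + Gt - losses = 21.0653 + 38.3 - 2.4 = 56.9653 dBW

56.9653 dBW


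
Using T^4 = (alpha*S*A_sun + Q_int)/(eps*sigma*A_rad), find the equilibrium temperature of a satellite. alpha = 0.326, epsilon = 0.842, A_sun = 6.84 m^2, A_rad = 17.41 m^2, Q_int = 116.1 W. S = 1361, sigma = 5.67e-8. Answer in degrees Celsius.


Numerator = alpha*S*A_sun + Q_int = 0.326*1361*6.84 + 116.1 = 3150.9122 W
Denominator = eps*sigma*A_rad = 0.842*5.67e-8*17.41 = 8.3117777e-07 W/K^4
T^4 = 3.7909005e+09 K^4
T = 248.1336 K = -25.0164 C

-25.0164 degrees Celsius


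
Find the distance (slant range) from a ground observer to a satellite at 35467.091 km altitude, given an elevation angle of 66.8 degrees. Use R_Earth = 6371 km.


h = 35467.091 km, el = 66.8 deg
d = -R_E*sin(el) + sqrt((R_E*sin(el))^2 + 2*R_E*h + h^2)
d = -6371.0000*sin(1.1659) + sqrt((6371.0000*0.9191353)^2 + 2*6371.0000*35467.091 + 35467.091^2)
d = 35906.9322 km

35906.9322 km


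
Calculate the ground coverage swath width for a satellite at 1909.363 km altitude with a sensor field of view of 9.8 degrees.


FOV = 9.8 deg = 0.1710423 rad
swath = 2 * alt * tan(FOV/2) = 2 * 1909.363 * tan(0.08552113)
swath = 2 * 1909.363 * 0.08573024
swath = 327.3803 km

327.3803 km


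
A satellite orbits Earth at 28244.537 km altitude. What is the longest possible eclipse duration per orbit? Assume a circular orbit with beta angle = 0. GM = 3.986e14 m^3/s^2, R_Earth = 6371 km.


r = 34615.5370 km
T = 1068.2345 min
Eclipse fraction = arcsin(R_E/r)/pi = arcsin(6371.0000/34615.5370)/pi
= arcsin(0.1840503)/pi = 0.05892093
Eclipse duration = 0.05892093 * 1068.2345 = 62.9414 min

62.9414 minutes


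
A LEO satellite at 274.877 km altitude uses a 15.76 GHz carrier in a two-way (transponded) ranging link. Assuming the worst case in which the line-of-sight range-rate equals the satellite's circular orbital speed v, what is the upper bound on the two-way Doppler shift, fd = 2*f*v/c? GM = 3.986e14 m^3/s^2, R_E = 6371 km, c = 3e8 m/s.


r = 6.645877e+06 m
v = sqrt(mu/r) = 7744.4842 m/s (worst-case radial velocity)
f = 15.76 GHz = 1.576e+10 Hz
fd = 2*f*v/c = 2*1.576e+10*7744.4842/3.0e+08
fd = 813687.1390 Hz

813687.1390 Hz


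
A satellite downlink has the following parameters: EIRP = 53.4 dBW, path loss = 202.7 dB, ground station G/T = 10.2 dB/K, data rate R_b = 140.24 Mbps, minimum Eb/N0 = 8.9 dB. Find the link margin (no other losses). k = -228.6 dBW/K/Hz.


C/N0 = EIRP - FSPL + G/T - k = 53.4 - 202.7 + 10.2 - (-228.6)
C/N0 = 89.5000 dB-Hz
R_b = 140.24 Mbps = 1.4024e+08 bps -> 10*log10(R_b) = 81.4687 dB-Hz
Eb/N0 = C/N0 - 10*log10(R_b) = 89.5000 - 81.4687 = 8.0313 dB
Margin = Eb/N0 - Eb/N0_req = 8.0313 - 8.9 = -0.868719 dB (negative margin: link does not close)

-0.8687 dB


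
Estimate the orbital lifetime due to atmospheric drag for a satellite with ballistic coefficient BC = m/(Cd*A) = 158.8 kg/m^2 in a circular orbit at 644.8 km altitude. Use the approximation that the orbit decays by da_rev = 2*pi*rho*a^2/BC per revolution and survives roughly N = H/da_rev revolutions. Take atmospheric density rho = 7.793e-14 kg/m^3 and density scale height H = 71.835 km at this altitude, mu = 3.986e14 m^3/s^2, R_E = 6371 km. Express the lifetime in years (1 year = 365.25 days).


a = R_E + alt = 7015.8000 km = 7.0158e+06 m
da_rev = 2*pi*rho*a^2/BC = 2*pi*7.793e-14*(7.0158e+06)^2/158.8 = 0.151770878 m per revolution
N = H/da_rev = 71835.0000 m / 0.151770878 m = 473312.1461 revolutions
P = 2*pi*sqrt(a^3/mu) = 5848.2647 s
lifetime = N*P = 473312.1461 * 5848.2647 = 2.7680547e+09 s = 32037.6703 days
years = 32037.6703 / 365.25 = 87.7144 years

87.7144 years


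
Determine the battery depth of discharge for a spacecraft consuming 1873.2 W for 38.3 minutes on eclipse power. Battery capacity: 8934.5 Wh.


E_used = P * t / 60 = 1873.2 * 38.3 / 60 = 1195.7260 Wh
DOD = E_used / E_total * 100 = 1195.7260 / 8934.5 * 100
DOD = 13.3832 %

13.3832 %


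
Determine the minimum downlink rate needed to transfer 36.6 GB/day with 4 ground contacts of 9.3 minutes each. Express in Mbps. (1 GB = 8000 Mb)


total contact time = 4 * 9.3 * 60 = 2232.0000 s
data = 36.6 GB = 292800.0000 Mb
rate = 292800.0000 / 2232.0000 = 131.1828 Mbps

131.1828 Mbps


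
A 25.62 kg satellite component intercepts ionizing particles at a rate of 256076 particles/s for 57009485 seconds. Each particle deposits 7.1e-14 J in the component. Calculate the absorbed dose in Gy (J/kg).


Total energy deposited = rate * time * E_per
  = 256076 * 57009485 * 7.1e-14 = 1.0365 J
Dose = E_total / mass = 1.0365 / 25.62
Dose = 0.04045714 Gy

0.0405 Gy


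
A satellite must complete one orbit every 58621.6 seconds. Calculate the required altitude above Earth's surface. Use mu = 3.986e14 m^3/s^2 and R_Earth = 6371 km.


T = 58621.6 s
r = (mu*T^2/(4*pi^2))^(1/3) = (3.986e14 * 58621.6^2 / (4*pi^2))^(1/3)
r = 3.261602e+07 m = 32616.0200 km
alt = r - R_E = 32616.0200 - 6371 = 26245.0200 km

26245.0200 km


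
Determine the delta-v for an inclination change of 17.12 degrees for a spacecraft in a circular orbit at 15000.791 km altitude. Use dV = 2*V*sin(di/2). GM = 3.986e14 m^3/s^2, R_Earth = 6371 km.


r = 21371.7910 km = 2.1371791e+07 m
V = sqrt(mu/r) = 4318.6518 m/s
di = 17.12 deg = 0.2988004 rad
dV = 2*V*sin(di/2) = 2*4318.6518*sin(0.1494002)
dV = 1285.6197 m/s = 1.2856 km/s

1.2856 km/s


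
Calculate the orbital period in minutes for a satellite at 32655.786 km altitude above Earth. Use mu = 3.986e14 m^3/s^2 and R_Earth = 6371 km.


r = 39026.7860 km = 3.9026786e+07 m
T = 2*pi*sqrt(r^3/mu) = 2*pi*sqrt(5.9441308e+22 / 3.986e14)
T = 76728.2692 s = 1278.8045 min

1278.8045 minutes


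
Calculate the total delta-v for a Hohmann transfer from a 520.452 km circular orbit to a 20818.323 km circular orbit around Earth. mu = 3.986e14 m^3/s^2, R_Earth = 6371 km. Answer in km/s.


r1 = 6891.4520 km = 6.891452e+06 m
r2 = 27189.3230 km = 2.7189323e+07 m
dv1 = sqrt(mu/r1)*(sqrt(2*r2/(r1+r2)) - 1) = 2001.4209 m/s
dv2 = sqrt(mu/r2)*(1 - sqrt(2*r1/(r1+r2))) = 1393.9375 m/s
total dv = |dv1| + |dv2| = 2001.4209 + 1393.9375 = 3395.3584 m/s = 3.3954 km/s

3.3954 km/s


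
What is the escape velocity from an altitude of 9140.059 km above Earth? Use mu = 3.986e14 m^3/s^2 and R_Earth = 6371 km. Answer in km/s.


r = 6371.0 + 9140.059 = 15511.0590 km = 1.5511059e+07 m
v_esc = sqrt(2*mu/r) = sqrt(2*3.986e14 / 1.5511059e+07)
v_esc = 7169.0716 m/s = 7.1691 km/s

7.1691 km/s


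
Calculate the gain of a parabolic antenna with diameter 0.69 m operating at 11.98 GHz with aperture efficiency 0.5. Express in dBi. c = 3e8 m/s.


lambda = c/f = 3e8 / 1.198e+10 = 0.02504174 m
G = eta*(pi*D/lambda)^2 = 0.5*(pi*0.69/0.02504174)^2
G = 3746.6149 (linear)
G = 10*log10(3746.6149) = 35.7364 dBi

35.7364 dBi


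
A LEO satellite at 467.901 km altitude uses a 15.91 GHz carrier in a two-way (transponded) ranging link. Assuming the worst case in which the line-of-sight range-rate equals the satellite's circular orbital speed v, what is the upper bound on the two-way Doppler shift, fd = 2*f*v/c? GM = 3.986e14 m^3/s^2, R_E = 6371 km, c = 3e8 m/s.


r = 6.838901e+06 m
v = sqrt(mu/r) = 7634.4102 m/s (worst-case radial velocity)
f = 15.91 GHz = 1.591e+10 Hz
fd = 2*f*v/c = 2*1.591e+10*7634.4102/3.0e+08
fd = 809756.4375 Hz

809756.4375 Hz


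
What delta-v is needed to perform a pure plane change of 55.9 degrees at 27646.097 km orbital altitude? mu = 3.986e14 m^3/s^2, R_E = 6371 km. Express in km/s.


r = 34017.0970 km = 3.4017097e+07 m
V = sqrt(mu/r) = 3423.1034 m/s
di = 55.9 deg = 0.9756391 rad
dV = 2*V*sin(di/2) = 2*3423.1034*sin(0.4878195)
dV = 3208.8231 m/s = 3.2088 km/s

3.2088 km/s


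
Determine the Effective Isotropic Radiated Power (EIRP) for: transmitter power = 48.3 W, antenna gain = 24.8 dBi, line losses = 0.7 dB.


Pt = 48.3 W = 16.8395 dBW
EIRP = Pt_dBW + Gt - losses = 16.8395 + 24.8 - 0.7 = 40.9395 dBW

40.9395 dBW


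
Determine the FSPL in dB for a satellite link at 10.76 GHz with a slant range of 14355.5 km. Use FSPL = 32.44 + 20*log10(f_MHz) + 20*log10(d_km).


f = 10.76 GHz = 10760.0000 MHz
d = 14355.5 km
FSPL = 32.44 + 20*log10(10760.0000) + 20*log10(14355.5)
FSPL = 32.44 + 80.6362 + 83.1404
FSPL = 196.2166 dB

196.2166 dB


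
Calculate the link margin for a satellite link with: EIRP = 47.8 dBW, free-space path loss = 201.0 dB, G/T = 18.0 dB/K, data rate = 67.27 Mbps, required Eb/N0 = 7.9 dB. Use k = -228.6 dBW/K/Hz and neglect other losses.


C/N0 = EIRP - FSPL + G/T - k = 47.8 - 201.0 + 18.0 - (-228.6)
C/N0 = 93.4000 dB-Hz
R_b = 67.27 Mbps = 6.727e+07 bps -> 10*log10(R_b) = 78.2782 dB-Hz
Eb/N0 = C/N0 - 10*log10(R_b) = 93.4000 - 78.2782 = 15.1218 dB
Margin = Eb/N0 - Eb/N0_req = 15.1218 - 7.9 = 7.2218 dB (link closes)

7.2218 dB


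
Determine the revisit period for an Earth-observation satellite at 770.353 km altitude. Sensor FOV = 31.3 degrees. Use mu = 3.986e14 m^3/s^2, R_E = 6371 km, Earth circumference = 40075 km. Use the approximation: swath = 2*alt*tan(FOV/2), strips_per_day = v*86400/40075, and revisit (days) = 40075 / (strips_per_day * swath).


swath = 2*770.353*tan(0.273144) = 431.6225 km
v = sqrt(mu/r) = 7470.9942 m/s = 7.4710 km/s
strips/day = v*86400/40075 = 7.4710*86400/40075 = 16.1071
coverage/day = strips * swath = 16.1071 * 431.6225 = 6952.2073 km
revisit = 40075 / 6952.2073 = 5.7644 days

5.7644 days


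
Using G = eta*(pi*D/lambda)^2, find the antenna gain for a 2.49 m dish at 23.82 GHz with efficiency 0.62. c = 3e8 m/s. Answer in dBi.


lambda = c/f = 3e8 / 2.382e+10 = 0.01259446 m
G = eta*(pi*D/lambda)^2 = 0.62*(pi*2.49/0.01259446)^2
G = 239183.4544 (linear)
G = 10*log10(239183.4544) = 53.7873 dBi

53.7873 dBi


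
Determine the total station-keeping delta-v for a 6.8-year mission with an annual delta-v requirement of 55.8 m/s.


dV = rate * years = 55.8 * 6.8
dV = 379.4400 m/s

379.4400 m/s


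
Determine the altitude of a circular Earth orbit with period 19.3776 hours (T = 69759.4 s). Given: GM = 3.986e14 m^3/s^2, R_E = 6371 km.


T = 69759.4 s
r = (mu*T^2/(4*pi^2))^(1/3) = (3.986e14 * 69759.4^2 / (4*pi^2))^(1/3)
r = 3.6626409e+07 m = 36626.4092 km
alt = r - R_E = 36626.4092 - 6371 = 30255.4092 km

30255.4092 km


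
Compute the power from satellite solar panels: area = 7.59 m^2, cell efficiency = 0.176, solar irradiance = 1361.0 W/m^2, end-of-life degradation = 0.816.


P = area * eta * S * degradation
P = 7.59 * 0.176 * 1361.0 * 0.816
P = 1483.5518 W

1483.5518 W


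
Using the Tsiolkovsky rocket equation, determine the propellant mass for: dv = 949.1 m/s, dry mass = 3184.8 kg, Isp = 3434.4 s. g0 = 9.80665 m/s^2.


ve = Isp * g0 = 3434.4 * 9.80665 = 33679.958760 m/s
mass ratio = exp(dv/ve) = exp(949.1/33679.958760) = 1.02858077
m_prop = m_dry * (mr - 1) = 3184.8 * (1.02858077 - 1)
m_prop = 91.0241 kg

91.0241 kg


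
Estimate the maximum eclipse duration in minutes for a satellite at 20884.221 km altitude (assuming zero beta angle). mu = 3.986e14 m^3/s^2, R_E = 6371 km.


r = 27255.2210 km
T = 746.3362 min
Eclipse fraction = arcsin(R_E/r)/pi = arcsin(6371.0000/27255.2210)/pi
= arcsin(0.2337534)/pi = 0.07510083
Eclipse duration = 0.07510083 * 746.3362 = 56.0505 min

56.0505 minutes


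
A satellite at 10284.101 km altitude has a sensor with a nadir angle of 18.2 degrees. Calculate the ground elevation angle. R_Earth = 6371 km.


r = R_E + alt = 16655.1010 km
Law of sines in the satellite / Earth-center / ground-point triangle:
  sin(nadir)/R_E = sin(90 + el)/r  =>  cos(el) = (r/R_E)*sin(nadir)
cos(el) = (16655.1010 / 6371.0000) * sin(18.2 deg) = 0.8165076
el = arccos(0.8165076) = 35.2633 deg
(Earth-central angle = 90 - nadir - el = 36.5367 deg)

35.2633 degrees


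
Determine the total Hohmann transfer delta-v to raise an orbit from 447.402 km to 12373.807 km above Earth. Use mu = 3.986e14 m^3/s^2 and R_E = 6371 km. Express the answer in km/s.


r1 = 6818.4020 km = 6.818402e+06 m
r2 = 18744.8070 km = 1.8744807e+07 m
dv1 = sqrt(mu/r1)*(sqrt(2*r2/(r1+r2)) - 1) = 1613.3581 m/s
dv2 = sqrt(mu/r2)*(1 - sqrt(2*r1/(r1+r2))) = 1243.3144 m/s
total dv = |dv1| + |dv2| = 1613.3581 + 1243.3144 = 2856.6725 m/s = 2.8567 km/s

2.8567 km/s


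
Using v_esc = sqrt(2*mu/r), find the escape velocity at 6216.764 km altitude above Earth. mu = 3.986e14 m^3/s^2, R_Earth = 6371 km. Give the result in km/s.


r = 6371.0 + 6216.764 = 12587.7640 km = 1.2587764e+07 m
v_esc = sqrt(2*mu/r) = sqrt(2*3.986e14 / 1.2587764e+07)
v_esc = 7958.0992 m/s = 7.9581 km/s

7.9581 km/s


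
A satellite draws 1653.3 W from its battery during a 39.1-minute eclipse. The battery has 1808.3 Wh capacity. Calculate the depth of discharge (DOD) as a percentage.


E_used = P * t / 60 = 1653.3 * 39.1 / 60 = 1077.4005 Wh
DOD = E_used / E_total * 100 = 1077.4005 / 1808.3 * 100
DOD = 59.5808 %

59.5808 %


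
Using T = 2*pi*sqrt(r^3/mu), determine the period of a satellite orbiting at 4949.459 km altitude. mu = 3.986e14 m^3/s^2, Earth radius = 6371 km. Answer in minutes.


r = 11320.4590 km = 1.1320459e+07 m
T = 2*pi*sqrt(r^3/mu) = 2*pi*sqrt(1.4507484e+21 / 3.986e14)
T = 11986.9109 s = 199.7818 min

199.7818 minutes


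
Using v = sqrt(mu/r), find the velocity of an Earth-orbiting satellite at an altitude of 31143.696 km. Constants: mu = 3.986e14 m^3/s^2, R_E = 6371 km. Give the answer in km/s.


r = R_E + alt = 6371.0 + 31143.696 = 37514.6960 km = 3.7514696e+07 m
v = sqrt(mu/r) = sqrt(3.986e14 / 3.7514696e+07) = 3259.6272 m/s = 3.2596 km/s

3.2596 km/s


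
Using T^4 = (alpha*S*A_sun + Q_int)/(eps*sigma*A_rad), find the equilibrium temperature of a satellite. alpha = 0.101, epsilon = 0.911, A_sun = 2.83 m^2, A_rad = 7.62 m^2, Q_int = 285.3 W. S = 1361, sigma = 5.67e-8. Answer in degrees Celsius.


Numerator = alpha*S*A_sun + Q_int = 0.101*1361*2.83 + 285.3 = 674.3146 W
Denominator = eps*sigma*A_rad = 0.911*5.67e-8*7.62 = 3.9360119e-07 W/K^4
T^4 = 1.7131925e+09 K^4
T = 203.4471 K = -69.7029 C

-69.7029 degrees Celsius


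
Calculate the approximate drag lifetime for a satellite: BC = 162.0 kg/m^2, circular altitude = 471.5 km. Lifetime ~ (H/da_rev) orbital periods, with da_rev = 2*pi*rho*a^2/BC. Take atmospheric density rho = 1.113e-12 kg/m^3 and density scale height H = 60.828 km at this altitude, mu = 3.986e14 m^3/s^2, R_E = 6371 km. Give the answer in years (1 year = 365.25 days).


a = R_E + alt = 6842.5000 km = 6.8425e+06 m
da_rev = 2*pi*rho*a^2/BC = 2*pi*1.113e-12*(6.8425e+06)^2/162.0 = 2.021109 m per revolution
N = H/da_rev = 60828.0000 m / 2.021109 m = 30096.3554 revolutions
P = 2*pi*sqrt(a^3/mu) = 5632.9180 s
lifetime = N*P = 30096.3554 * 5632.9180 = 1.695303e+08 s = 1962.1563 days
years = 1962.1563 / 365.25 = 5.3721 years

5.3721 years


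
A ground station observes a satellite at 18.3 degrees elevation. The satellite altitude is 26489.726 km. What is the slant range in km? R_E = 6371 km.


h = 26489.726 km, el = 18.3 deg
d = -R_E*sin(el) + sqrt((R_E*sin(el))^2 + 2*R_E*h + h^2)
d = -6371.0000*sin(0.3193953) + sqrt((6371.0000*0.3139925)^2 + 2*6371.0000*26489.726 + 26489.726^2)
d = 30298.7716 km

30298.7716 km


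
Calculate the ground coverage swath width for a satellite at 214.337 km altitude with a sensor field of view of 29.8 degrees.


FOV = 29.8 deg = 0.5201081 rad
swath = 2 * alt * tan(FOV/2) = 2 * 214.337 * tan(0.2600541)
swath = 2 * 214.337 * 0.2660794
swath = 114.0613 km

114.0613 km


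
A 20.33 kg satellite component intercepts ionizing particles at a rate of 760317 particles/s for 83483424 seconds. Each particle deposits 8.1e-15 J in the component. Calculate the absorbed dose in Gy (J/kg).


Total energy deposited = rate * time * E_per
  = 760317 * 83483424 * 8.1e-15 = 0.5141383 J
Dose = E_total / mass = 0.5141383 / 20.33
Dose = 0.02528964 Gy

0.0253 Gy


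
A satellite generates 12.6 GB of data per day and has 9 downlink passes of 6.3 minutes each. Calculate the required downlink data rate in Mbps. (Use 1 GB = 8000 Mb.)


total contact time = 9 * 6.3 * 60 = 3402.0000 s
data = 12.6 GB = 100800.0000 Mb
rate = 100800.0000 / 3402.0000 = 29.6296 Mbps

29.6296 Mbps


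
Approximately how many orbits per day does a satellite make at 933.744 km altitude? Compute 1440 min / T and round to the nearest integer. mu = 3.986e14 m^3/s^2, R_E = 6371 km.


r = 7.304744e+06 m
T = 2*pi*sqrt(r^3/mu) = 6213.2485 s = 103.5541 min
revs/day = 1440 / 103.5541 = 13.9058
Rounded: 14 revolutions per day

14 revolutions per day


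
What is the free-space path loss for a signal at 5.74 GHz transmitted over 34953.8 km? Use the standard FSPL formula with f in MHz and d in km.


f = 5.74 GHz = 5740.0000 MHz
d = 34953.8 km
FSPL = 32.44 + 20*log10(5740.0000) + 20*log10(34953.8)
FSPL = 32.44 + 75.1782 + 90.8699
FSPL = 198.4881 dB

198.4881 dB


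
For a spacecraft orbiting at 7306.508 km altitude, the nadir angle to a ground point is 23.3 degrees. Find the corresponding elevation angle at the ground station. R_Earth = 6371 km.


r = R_E + alt = 13677.5080 km
Law of sines in the satellite / Earth-center / ground-point triangle:
  sin(nadir)/R_E = sin(90 + el)/r  =>  cos(el) = (r/R_E)*sin(nadir)
cos(el) = (13677.5080 / 6371.0000) * sin(23.3 deg) = 0.8491723
el = arccos(0.8491723) = 31.8782 deg
(Earth-central angle = 90 - nadir - el = 34.8218 deg)

31.8782 degrees


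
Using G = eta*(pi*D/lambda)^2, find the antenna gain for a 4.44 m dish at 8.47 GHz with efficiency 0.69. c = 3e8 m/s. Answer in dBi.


lambda = c/f = 3e8 / 8.47e+09 = 0.03541913 m
G = eta*(pi*D/lambda)^2 = 0.69*(pi*4.44/0.03541913)^2
G = 107013.6279 (linear)
G = 10*log10(107013.6279) = 50.2944 dBi

50.2944 dBi


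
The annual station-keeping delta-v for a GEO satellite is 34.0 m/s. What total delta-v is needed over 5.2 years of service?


dV = rate * years = 34.0 * 5.2
dV = 176.8000 m/s

176.8000 m/s


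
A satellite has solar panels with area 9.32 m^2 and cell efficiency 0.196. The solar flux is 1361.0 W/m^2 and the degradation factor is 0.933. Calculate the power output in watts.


P = area * eta * S * degradation
P = 9.32 * 0.196 * 1361.0 * 0.933
P = 2319.5928 W

2319.5928 W


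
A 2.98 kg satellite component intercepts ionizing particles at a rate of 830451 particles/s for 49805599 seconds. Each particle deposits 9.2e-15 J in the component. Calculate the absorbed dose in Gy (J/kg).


Total energy deposited = rate * time * E_per
  = 830451 * 49805599 * 9.2e-15 = 0.3805222 J
Dose = E_total / mass = 0.3805222 / 2.98
Dose = 0.127692 Gy

0.1277 Gy


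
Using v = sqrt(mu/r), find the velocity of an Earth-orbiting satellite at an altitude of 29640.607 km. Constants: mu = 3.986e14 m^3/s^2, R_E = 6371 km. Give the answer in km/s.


r = R_E + alt = 6371.0 + 29640.607 = 36011.6070 km = 3.6011607e+07 m
v = sqrt(mu/r) = sqrt(3.986e14 / 3.6011607e+07) = 3326.9586 m/s = 3.3270 km/s

3.3270 km/s


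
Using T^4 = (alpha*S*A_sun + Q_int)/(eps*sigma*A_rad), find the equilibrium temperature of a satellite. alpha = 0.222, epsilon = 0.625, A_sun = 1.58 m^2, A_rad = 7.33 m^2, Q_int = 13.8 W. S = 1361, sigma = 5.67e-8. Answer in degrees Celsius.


Numerator = alpha*S*A_sun + Q_int = 0.222*1361*1.58 + 13.8 = 491.1844 W
Denominator = eps*sigma*A_rad = 0.625*5.67e-8*7.33 = 2.5975688e-07 W/K^4
T^4 = 1.8909388e+09 K^4
T = 208.5304 K = -64.6196 C

-64.6196 degrees Celsius


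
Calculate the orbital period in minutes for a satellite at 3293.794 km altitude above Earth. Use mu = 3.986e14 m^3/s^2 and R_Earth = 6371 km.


r = 9664.7940 km = 9.664794e+06 m
T = 2*pi*sqrt(r^3/mu) = 2*pi*sqrt(9.0277143e+20 / 3.986e14)
T = 9455.8402 s = 157.5973 min

157.5973 minutes


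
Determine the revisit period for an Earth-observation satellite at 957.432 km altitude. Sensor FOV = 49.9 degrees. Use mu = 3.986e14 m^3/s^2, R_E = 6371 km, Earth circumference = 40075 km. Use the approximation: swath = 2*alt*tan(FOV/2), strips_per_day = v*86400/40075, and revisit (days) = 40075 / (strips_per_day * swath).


swath = 2*957.432*tan(0.4354596) = 890.8822 km
v = sqrt(mu/r) = 7375.0185 m/s = 7.3750 km/s
strips/day = v*86400/40075 = 7.3750*86400/40075 = 15.9002
coverage/day = strips * swath = 15.9002 * 890.8822 = 14165.2291 km
revisit = 40075 / 14165.2291 = 2.8291 days

2.8291 days


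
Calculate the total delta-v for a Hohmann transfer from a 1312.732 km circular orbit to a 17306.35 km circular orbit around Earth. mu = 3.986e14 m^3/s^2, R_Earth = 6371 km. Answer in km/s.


r1 = 7683.7320 km = 7.683732e+06 m
r2 = 23677.3500 km = 2.367735e+07 m
dv1 = sqrt(mu/r1)*(sqrt(2*r2/(r1+r2)) - 1) = 1648.0275 m/s
dv2 = sqrt(mu/r2)*(1 - sqrt(2*r1/(r1+r2))) = 1230.8518 m/s
total dv = |dv1| + |dv2| = 1648.0275 + 1230.8518 = 2878.8793 m/s = 2.8789 km/s

2.8789 km/s


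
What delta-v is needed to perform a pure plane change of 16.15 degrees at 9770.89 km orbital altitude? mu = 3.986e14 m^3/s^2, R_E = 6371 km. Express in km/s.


r = 16141.8900 km = 1.614189e+07 m
V = sqrt(mu/r) = 4969.2570 m/s
di = 16.15 deg = 0.2818707 rad
dV = 2*V*sin(di/2) = 2*4969.2570*sin(0.1409353)
dV = 1396.0555 m/s = 1.3961 km/s

1.3961 km/s


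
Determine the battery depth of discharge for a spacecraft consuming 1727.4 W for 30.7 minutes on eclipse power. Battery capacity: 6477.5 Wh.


E_used = P * t / 60 = 1727.4 * 30.7 / 60 = 883.8530 Wh
DOD = E_used / E_total * 100 = 883.8530 / 6477.5 * 100
DOD = 13.6450 %

13.6450 %


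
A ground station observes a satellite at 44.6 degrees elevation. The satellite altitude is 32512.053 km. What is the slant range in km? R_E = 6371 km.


h = 32512.053 km, el = 44.6 deg
d = -R_E*sin(el) + sqrt((R_E*sin(el))^2 + 2*R_E*h + h^2)
d = -6371.0000*sin(0.7784168) + sqrt((6371.0000*0.7021531)^2 + 2*6371.0000*32512.053 + 32512.053^2)
d = 34144.1130 km

34144.1130 km


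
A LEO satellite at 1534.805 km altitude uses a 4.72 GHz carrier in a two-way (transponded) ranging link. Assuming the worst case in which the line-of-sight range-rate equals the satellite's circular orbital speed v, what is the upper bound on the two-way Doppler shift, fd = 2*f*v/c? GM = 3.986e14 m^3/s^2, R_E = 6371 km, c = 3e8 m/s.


r = 7.905805e+06 m
v = sqrt(mu/r) = 7100.6090 m/s (worst-case radial velocity)
f = 4.72 GHz = 4.72e+09 Hz
fd = 2*f*v/c = 2*4.72e+09*7100.6090/3.0e+08
fd = 223432.4963 Hz

223432.4963 Hz


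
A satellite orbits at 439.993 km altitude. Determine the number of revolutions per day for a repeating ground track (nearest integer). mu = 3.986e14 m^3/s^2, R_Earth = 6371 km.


r = 6.810993e+06 m
T = 2*pi*sqrt(r^3/mu) = 5594.0568 s = 93.2343 min
revs/day = 1440 / 93.2343 = 15.4450
Rounded: 15 revolutions per day

15 revolutions per day


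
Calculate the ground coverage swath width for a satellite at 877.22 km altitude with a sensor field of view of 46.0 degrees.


FOV = 46.0 deg = 0.8028515 rad
swath = 2 * alt * tan(FOV/2) = 2 * 877.22 * tan(0.4014257)
swath = 2 * 877.22 * 0.4244748
swath = 744.7156 km

744.7156 km


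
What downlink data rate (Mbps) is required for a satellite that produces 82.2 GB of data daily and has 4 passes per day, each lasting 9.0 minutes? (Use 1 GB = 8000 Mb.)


total contact time = 4 * 9.0 * 60 = 2160.0000 s
data = 82.2 GB = 657600.0000 Mb
rate = 657600.0000 / 2160.0000 = 304.4444 Mbps

304.4444 Mbps


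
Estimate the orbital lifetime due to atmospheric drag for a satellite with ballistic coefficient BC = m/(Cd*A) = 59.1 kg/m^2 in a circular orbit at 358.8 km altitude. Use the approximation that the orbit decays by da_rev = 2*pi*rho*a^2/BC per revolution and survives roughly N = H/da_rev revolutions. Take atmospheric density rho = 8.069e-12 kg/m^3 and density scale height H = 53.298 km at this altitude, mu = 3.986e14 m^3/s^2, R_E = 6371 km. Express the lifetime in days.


a = R_E + alt = 6729.8000 km = 6.7298e+06 m
da_rev = 2*pi*rho*a^2/BC = 2*pi*8.069e-12*(6.7298e+06)^2/59.1 = 38.852272 m per revolution
N = H/da_rev = 53298.0000 m / 38.852272 m = 1371.8117 revolutions
P = 2*pi*sqrt(a^3/mu) = 5494.3264 s
lifetime = N*P = 1371.8117 * 5494.3264 = 7.5371811e+06 s = 87.2359 days

87.2359 days


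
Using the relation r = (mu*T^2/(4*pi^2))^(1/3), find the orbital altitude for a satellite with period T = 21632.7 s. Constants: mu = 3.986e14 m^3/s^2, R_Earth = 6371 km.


T = 21632.7 s
r = (mu*T^2/(4*pi^2))^(1/3) = (3.986e14 * 21632.7^2 / (4*pi^2))^(1/3)
r = 1.6780298e+07 m = 16780.2981 km
alt = r - R_E = 16780.2981 - 6371 = 10409.2981 km

10409.2981 km


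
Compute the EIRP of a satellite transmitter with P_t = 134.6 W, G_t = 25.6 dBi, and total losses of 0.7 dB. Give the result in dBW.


Pt = 134.6 W = 21.2905 dBW
EIRP = Pt_dBW + Gt - losses = 21.2905 + 25.6 - 0.7 = 46.1905 dBW

46.1905 dBW


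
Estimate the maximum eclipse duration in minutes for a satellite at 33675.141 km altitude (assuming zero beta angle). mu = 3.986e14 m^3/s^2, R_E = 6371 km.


r = 40046.1410 km
T = 1329.2326 min
Eclipse fraction = arcsin(R_E/r)/pi = arcsin(6371.0000/40046.1410)/pi
= arcsin(0.1590915)/pi = 0.05085648
Eclipse duration = 0.05085648 * 1329.2326 = 67.6001 min

67.6001 minutes


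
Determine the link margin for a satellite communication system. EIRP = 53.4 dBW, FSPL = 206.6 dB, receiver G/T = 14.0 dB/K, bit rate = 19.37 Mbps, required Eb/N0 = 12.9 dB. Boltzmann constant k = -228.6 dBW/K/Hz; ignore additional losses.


C/N0 = EIRP - FSPL + G/T - k = 53.4 - 206.6 + 14.0 - (-228.6)
C/N0 = 89.4000 dB-Hz
R_b = 19.37 Mbps = 1.937e+07 bps -> 10*log10(R_b) = 72.8713 dB-Hz
Eb/N0 = C/N0 - 10*log10(R_b) = 89.4000 - 72.8713 = 16.5287 dB
Margin = Eb/N0 - Eb/N0_req = 16.5287 - 12.9 = 3.6287 dB (link closes)

3.6287 dB


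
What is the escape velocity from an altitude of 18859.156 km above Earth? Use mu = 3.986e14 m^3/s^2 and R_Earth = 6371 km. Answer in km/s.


r = 6371.0 + 18859.156 = 25230.1560 km = 2.5230156e+07 m
v_esc = sqrt(2*mu/r) = sqrt(2*3.986e14 / 2.5230156e+07)
v_esc = 5621.1306 m/s = 5.6211 km/s

5.6211 km/s


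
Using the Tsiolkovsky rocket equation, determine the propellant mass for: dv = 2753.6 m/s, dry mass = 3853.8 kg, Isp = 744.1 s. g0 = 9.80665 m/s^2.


ve = Isp * g0 = 744.1 * 9.80665 = 7297.128265 m/s
mass ratio = exp(dv/ve) = exp(2753.6/7297.128265) = 1.45842039
m_prop = m_dry * (mr - 1) = 3853.8 * (1.45842039 - 1)
m_prop = 1766.6605 kg

1766.6605 kg


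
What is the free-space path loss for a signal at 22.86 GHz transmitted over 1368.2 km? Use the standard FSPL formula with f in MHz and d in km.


f = 22.86 GHz = 22860.0000 MHz
d = 1368.2 km
FSPL = 32.44 + 20*log10(22860.0000) + 20*log10(1368.2)
FSPL = 32.44 + 87.1815 + 62.7230
FSPL = 182.3445 dB

182.3445 dB


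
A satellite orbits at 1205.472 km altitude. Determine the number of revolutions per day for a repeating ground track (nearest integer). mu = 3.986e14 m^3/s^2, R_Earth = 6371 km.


r = 7.576472e+06 m
T = 2*pi*sqrt(r^3/mu) = 6563.1413 s = 109.3857 min
revs/day = 1440 / 109.3857 = 13.1644
Rounded: 13 revolutions per day

13 revolutions per day


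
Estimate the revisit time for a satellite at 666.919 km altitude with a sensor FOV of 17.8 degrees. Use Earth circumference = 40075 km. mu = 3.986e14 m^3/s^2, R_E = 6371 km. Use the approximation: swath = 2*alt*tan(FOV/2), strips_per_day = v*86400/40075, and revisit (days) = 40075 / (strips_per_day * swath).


swath = 2*666.919*tan(0.1553343) = 208.8735 km
v = sqrt(mu/r) = 7525.6933 m/s = 7.5257 km/s
strips/day = v*86400/40075 = 7.5257*86400/40075 = 16.2251
coverage/day = strips * swath = 16.2251 * 208.8735 = 3388.9876 km
revisit = 40075 / 3388.9876 = 11.8251 days

11.8251 days


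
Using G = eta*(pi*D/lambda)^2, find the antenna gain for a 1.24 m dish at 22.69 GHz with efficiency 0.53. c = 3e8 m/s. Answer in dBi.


lambda = c/f = 3e8 / 2.269e+10 = 0.01322168 m
G = eta*(pi*D/lambda)^2 = 0.53*(pi*1.24/0.01322168)^2
G = 46009.2832 (linear)
G = 10*log10(46009.2832) = 46.6285 dBi

46.6285 dBi


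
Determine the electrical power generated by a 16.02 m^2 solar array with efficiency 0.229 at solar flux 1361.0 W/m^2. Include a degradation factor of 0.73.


P = area * eta * S * degradation
P = 16.02 * 0.229 * 1361.0 * 0.73
P = 3644.8443 W

3644.8443 W


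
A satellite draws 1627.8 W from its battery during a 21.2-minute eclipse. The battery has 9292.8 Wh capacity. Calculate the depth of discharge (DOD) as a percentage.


E_used = P * t / 60 = 1627.8 * 21.2 / 60 = 575.1560 Wh
DOD = E_used / E_total * 100 = 575.1560 / 9292.8 * 100
DOD = 6.1893 %

6.1893 %


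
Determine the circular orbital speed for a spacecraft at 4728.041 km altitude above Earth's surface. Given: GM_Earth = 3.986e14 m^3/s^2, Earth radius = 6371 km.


r = R_E + alt = 6371.0 + 4728.041 = 11099.0410 km = 1.1099041e+07 m
v = sqrt(mu/r) = sqrt(3.986e14 / 1.1099041e+07) = 5992.7467 m/s = 5.9927 km/s

5.9927 km/s


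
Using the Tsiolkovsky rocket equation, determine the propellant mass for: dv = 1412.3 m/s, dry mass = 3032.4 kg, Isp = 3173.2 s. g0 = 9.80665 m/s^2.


ve = Isp * g0 = 3173.2 * 9.80665 = 31118.461780 m/s
mass ratio = exp(dv/ve) = exp(1412.3/31118.461780) = 1.04643028
m_prop = m_dry * (mr - 1) = 3032.4 * (1.04643028 - 1)
m_prop = 140.7952 kg

140.7952 kg


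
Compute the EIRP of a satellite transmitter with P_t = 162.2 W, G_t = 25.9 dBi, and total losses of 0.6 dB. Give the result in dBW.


Pt = 162.2 W = 22.1005 dBW
EIRP = Pt_dBW + Gt - losses = 22.1005 + 25.9 - 0.6 = 47.4005 dBW

47.4005 dBW


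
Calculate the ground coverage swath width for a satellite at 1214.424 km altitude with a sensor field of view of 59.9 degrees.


FOV = 59.9 deg = 1.0455 rad
swath = 2 * alt * tan(FOV/2) = 2 * 1214.424 * tan(0.5227261)
swath = 2 * 1214.424 * 0.5761873
swath = 1399.4714 km

1399.4714 km


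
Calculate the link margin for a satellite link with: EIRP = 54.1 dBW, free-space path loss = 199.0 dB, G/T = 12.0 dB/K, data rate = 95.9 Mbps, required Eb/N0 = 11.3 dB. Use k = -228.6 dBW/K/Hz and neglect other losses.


C/N0 = EIRP - FSPL + G/T - k = 54.1 - 199.0 + 12.0 - (-228.6)
C/N0 = 95.7000 dB-Hz
R_b = 95.9 Mbps = 9.59e+07 bps -> 10*log10(R_b) = 79.8182 dB-Hz
Eb/N0 = C/N0 - 10*log10(R_b) = 95.7000 - 79.8182 = 15.8818 dB
Margin = Eb/N0 - Eb/N0_req = 15.8818 - 11.3 = 4.5818 dB (link closes)

4.5818 dB


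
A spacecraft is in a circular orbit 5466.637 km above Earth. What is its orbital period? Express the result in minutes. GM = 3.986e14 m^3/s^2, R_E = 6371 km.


r = 11837.6370 km = 1.1837637e+07 m
T = 2*pi*sqrt(r^3/mu) = 2*pi*sqrt(1.6588039e+21 / 3.986e14)
T = 12817.6600 s = 213.6277 min

213.6277 minutes
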